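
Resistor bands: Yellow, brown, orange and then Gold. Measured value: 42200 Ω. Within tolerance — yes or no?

Yellow → 4 (first significant figure)
Brown → 1 (second significant figure)
Orange → ×10^3 multiplier
Gold → ±5% tolerance
41 × 1000 = 41000 Ω
Allowed range: 38950 Ω to 43050 Ω.
42200 Ω lies inside that range.

yes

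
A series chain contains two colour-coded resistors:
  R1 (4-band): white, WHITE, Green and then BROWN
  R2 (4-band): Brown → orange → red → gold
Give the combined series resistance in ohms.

9901300 Ω

R1: white, white → 99; green ×10^5 → 9900000 Ω.
R2: brown, orange → 13; red ×10^2 → 1300 Ω.
Series: 9900000 + 1300 = 9901300 Ω.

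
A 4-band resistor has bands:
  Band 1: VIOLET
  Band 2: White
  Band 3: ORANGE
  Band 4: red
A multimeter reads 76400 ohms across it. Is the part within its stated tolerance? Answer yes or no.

no

Violet → 7 (first significant figure)
White → 9 (second significant figure)
Orange → ×10^3 multiplier
Red → ±2% tolerance
79 × 1000 = 79000 Ω
Allowed range: 77420 Ω to 80580 Ω.
76400 ohms lies outside that range.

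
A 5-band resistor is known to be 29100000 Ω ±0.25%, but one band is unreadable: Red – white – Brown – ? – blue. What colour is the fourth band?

green

29100000 Ω = 291 × 10^5.
The fourth band is the multiplier, 10^5, which is green.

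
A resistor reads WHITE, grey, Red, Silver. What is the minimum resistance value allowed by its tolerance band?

8820 Ω

White → 9 (first significant figure)
Grey → 8 (second significant figure)
Red → ×10^2 multiplier
Silver → ±10% tolerance
98 × 100 = 9800 Ω
Minimum = 9800 × (1 − 10/100) = 8820 Ω.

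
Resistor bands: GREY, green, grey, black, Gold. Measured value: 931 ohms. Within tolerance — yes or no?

no

Grey → 8 (first significant figure)
Green → 5 (second significant figure)
Grey → 8 (third significant figure)
Black → ×1 multiplier
Gold → ±5% tolerance
858 × 1 = 858 Ω
Allowed range: 815.1 Ω to 900.9 Ω.
931 ohms lies outside that range.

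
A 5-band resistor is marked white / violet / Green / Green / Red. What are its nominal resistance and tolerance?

White → 9 (first significant figure)
Violet → 7 (second significant figure)
Green → 5 (third significant figure)
Green → ×10^5 multiplier
Red → ±2% tolerance
975 × 100000 = 97500000 Ω

97500000 Ω ±2%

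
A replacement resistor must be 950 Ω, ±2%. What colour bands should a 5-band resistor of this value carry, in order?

950 Ω = 950 × 10^0.
9 → white
5 → green
0 → black
Multiplier 10^0 → black.
±2% tolerance → red.

white, green, black, black, red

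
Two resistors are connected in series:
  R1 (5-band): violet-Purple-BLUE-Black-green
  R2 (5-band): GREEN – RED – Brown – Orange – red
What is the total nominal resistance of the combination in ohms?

521776 Ω

R1: violet, violet, blue → 776; black ×1 → 776 Ω.
R2: green, red, brown → 521; orange ×10^3 → 521000 Ω.
Series: 776 + 521000 = 521776 Ω.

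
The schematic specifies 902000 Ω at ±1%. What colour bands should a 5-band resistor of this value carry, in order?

902000 Ω = 902 × 10^3.
9 → white
0 → black
2 → red
Multiplier 10^3 → orange.
±1% tolerance → brown.

white, black, red, orange, brown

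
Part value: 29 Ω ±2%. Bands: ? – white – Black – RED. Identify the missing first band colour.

red

29 Ω = 29 × 10^0.
The first band gives digit 2 of the significand, and 2 is red.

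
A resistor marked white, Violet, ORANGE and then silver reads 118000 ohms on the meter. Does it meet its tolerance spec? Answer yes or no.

no

White → 9 (first significant figure)
Violet → 7 (second significant figure)
Orange → ×10^3 multiplier
Silver → ±10% tolerance
97 × 1000 = 97000 Ω
Allowed range: 87300 Ω to 106700 Ω.
118000 ohms lies outside that range.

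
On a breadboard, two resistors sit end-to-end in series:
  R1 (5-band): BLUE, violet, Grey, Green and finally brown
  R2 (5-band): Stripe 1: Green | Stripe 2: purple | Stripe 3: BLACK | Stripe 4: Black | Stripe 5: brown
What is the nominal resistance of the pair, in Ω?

67800570 Ω

R1: blue, violet, grey → 678; green ×10^5 → 67800000 Ω.
R2: green, violet, black → 570; black ×1 → 570 Ω.
Series: 67800000 + 570 = 67800570 Ω.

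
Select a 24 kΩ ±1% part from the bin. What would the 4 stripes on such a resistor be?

red, yellow, orange, brown

24000 Ω = 24 × 10^3.
2 → red
4 → yellow
Multiplier 10^3 → orange.
±1% tolerance → brown.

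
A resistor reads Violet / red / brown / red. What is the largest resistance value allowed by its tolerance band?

734.4 Ω

Violet → 7 (first significant figure)
Red → 2 (second significant figure)
Brown → ×10 multiplier
Red → ±2% tolerance
72 × 10 = 720 Ω
Largest = 720 × (1 + 2/100) = 734.4 Ω.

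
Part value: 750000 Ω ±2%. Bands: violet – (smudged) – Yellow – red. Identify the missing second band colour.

green

750000 Ω = 75 × 10^4.
The second band gives digit 5 of the significand, and 5 is green.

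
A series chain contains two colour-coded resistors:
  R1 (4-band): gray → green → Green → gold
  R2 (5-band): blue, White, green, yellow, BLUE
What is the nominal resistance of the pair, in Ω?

R1: grey, green → 85; green ×10^5 → 8500000 Ω.
R2: blue, white, green → 695; yellow ×10^4 → 6950000 Ω.
Series: 8500000 + 6950000 = 15450000 Ω.

15450000 Ω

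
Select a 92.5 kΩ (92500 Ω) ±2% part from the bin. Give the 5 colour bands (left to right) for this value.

92500 Ω = 925 × 10^2.
9 → white
2 → red
5 → green
Multiplier 10^2 → red.
±2% tolerance → red.

white, red, green, red, red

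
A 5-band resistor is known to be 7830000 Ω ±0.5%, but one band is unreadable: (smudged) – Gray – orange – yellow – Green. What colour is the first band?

violet

7830000 Ω = 783 × 10^4.
The first band gives digit 7 of the significand, and 7 is violet.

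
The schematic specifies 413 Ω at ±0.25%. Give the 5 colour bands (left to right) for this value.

413 Ω = 413 × 10^0.
4 → yellow
1 → brown
3 → orange
Multiplier 10^0 → black.
±0.25% tolerance → blue.

yellow, brown, orange, black, blue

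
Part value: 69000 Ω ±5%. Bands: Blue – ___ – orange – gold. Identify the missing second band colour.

white

69000 Ω = 69 × 10^3.
The second band gives digit 9 of the significand, and 9 is white.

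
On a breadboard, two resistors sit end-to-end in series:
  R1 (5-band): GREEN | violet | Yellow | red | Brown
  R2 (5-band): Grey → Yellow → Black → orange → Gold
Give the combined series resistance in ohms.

897400 Ω

R1: green, violet, yellow → 574; red ×10^2 → 57400 Ω.
R2: grey, yellow, black → 840; orange ×10^3 → 840000 Ω.
Series: 57400 + 840000 = 897400 Ω.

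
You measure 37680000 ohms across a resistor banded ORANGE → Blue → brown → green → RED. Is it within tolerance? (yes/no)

no

Orange → 3 (first significant figure)
Blue → 6 (second significant figure)
Brown → 1 (third significant figure)
Green → ×10^5 multiplier
Red → ±2% tolerance
361 × 100000 = 36100000 Ω
Allowed range: 35378000 Ω to 36822000 Ω.
37680000 ohms lies outside that range.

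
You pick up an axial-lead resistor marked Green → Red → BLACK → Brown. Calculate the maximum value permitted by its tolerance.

52.52 Ω

Green → 5 (first significant figure)
Red → 2 (second significant figure)
Black → ×1 multiplier
Brown → ±1% tolerance
52 × 1 = 52 Ω
Maximum = 52 × (1 + 1/100) = 52.52 Ω.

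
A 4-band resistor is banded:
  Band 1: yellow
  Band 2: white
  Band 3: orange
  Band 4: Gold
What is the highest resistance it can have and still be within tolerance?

51450 Ω

Yellow → 4 (first significant figure)
White → 9 (second significant figure)
Orange → ×10^3 multiplier
Gold → ±5% tolerance
49 × 1000 = 49000 Ω
Highest = 49000 × (1 + 5/100) = 51450 Ω.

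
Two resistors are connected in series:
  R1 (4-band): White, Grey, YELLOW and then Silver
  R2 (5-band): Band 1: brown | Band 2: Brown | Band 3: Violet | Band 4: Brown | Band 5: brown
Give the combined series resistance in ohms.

981170 Ω

R1: white, grey → 98; yellow ×10^4 → 980000 Ω.
R2: brown, brown, violet → 117; brown ×10 → 1170 Ω.
Series: 980000 + 1170 = 981170 Ω.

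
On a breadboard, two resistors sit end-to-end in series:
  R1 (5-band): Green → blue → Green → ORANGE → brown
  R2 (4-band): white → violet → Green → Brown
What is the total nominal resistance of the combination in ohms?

10265000 Ω

R1: green, blue, green → 565; orange ×10^3 → 565000 Ω.
R2: white, violet → 97; green ×10^5 → 9700000 Ω.
Series: 565000 + 9700000 = 10265000 Ω.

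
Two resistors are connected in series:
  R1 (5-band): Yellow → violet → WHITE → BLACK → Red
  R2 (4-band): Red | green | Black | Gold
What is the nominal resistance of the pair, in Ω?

504 Ω

R1: yellow, violet, white → 479; black ×1 → 479 Ω.
R2: red, green → 25; black ×1 → 25 Ω.
Series: 479 + 25 = 504 Ω.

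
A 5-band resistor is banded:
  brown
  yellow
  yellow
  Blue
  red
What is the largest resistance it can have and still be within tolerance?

146880000 Ω

Brown → 1 (first significant figure)
Yellow → 4 (second significant figure)
Yellow → 4 (third significant figure)
Blue → ×10^6 multiplier
Red → ±2% tolerance
144 × 1000000 = 144000000 Ω
Largest = 144000000 × (1 + 2/100) = 146880000 Ω.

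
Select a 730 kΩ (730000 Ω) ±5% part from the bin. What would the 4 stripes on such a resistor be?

730000 Ω = 73 × 10^4.
7 → violet
3 → orange
Multiplier 10^4 → yellow.
±5% tolerance → gold.

violet, orange, yellow, gold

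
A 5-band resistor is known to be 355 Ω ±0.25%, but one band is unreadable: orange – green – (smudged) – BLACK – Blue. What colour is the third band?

green

355 Ω = 355 × 10^0.
The third band gives digit 5 of the significand, and 5 is green.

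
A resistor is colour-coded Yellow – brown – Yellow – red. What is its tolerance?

The last band, red, is the tolerance band.
Red corresponds to ±2%.

±2%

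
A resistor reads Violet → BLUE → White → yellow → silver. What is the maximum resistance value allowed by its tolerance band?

8459000 Ω

Violet → 7 (first significant figure)
Blue → 6 (second significant figure)
White → 9 (third significant figure)
Yellow → ×10^4 multiplier
Silver → ±10% tolerance
769 × 10000 = 7690000 Ω
Maximum = 7690000 × (1 + 10/100) = 8459000 Ω.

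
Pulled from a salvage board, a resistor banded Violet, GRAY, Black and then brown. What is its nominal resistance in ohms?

78 Ω

Violet → 7 (first significant figure)
Grey → 8 (second significant figure)
Black → ×1 multiplier
78 × 1 = 78 Ω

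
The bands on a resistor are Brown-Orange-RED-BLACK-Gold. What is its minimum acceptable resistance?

125.4 Ω

Brown → 1 (first significant figure)
Orange → 3 (second significant figure)
Red → 2 (third significant figure)
Black → ×1 multiplier
Gold → ±5% tolerance
132 × 1 = 132 Ω
Minimum = 132 × (1 − 5/100) = 125.4 Ω.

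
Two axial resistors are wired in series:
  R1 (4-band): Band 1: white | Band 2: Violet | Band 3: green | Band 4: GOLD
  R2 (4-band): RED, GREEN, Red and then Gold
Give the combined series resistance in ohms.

9702500 Ω

R1: white, violet → 97; green ×10^5 → 9700000 Ω.
R2: red, green → 25; red ×10^2 → 2500 Ω.
Series: 9700000 + 2500 = 9702500 Ω.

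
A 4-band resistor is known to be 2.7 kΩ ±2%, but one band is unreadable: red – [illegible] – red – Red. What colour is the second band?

2700 Ω = 27 × 10^2.
The second band gives digit 7 of the significand, and 7 is violet.

violet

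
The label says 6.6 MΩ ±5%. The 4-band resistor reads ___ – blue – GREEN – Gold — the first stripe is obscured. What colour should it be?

blue

6600000 Ω = 66 × 10^5.
The first band gives digit 6 of the significand, and 6 is blue.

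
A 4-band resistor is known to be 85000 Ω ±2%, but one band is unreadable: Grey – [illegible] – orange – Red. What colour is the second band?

85000 Ω = 85 × 10^3.
The second band gives digit 5 of the significand, and 5 is green.

green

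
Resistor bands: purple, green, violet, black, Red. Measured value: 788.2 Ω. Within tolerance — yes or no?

Violet → 7 (first significant figure)
Green → 5 (second significant figure)
Violet → 7 (third significant figure)
Black → ×1 multiplier
Red → ±2% tolerance
757 × 1 = 757 Ω
Allowed range: 741.86 Ω to 772.14 Ω.
788.2 Ω lies outside that range.

no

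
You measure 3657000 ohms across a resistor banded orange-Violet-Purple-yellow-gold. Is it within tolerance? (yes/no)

yes

Orange → 3 (first significant figure)
Violet → 7 (second significant figure)
Violet → 7 (third significant figure)
Yellow → ×10^4 multiplier
Gold → ±5% tolerance
377 × 10000 = 3770000 Ω
Allowed range: 3581500 Ω to 3958500 Ω.
3657000 ohms lies inside that range.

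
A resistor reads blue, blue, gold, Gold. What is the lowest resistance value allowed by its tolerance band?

6.27 Ω

Blue → 6 (first significant figure)
Blue → 6 (second significant figure)
Gold → ×0.1 multiplier
Gold → ±5% tolerance
66 × 0.1 = 6.6 Ω
Lowest = 6.6 × (1 − 5/100) = 6.27 Ω.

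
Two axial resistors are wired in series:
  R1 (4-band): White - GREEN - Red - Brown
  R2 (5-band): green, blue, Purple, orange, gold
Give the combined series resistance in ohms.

R1: white, green → 95; red ×10^2 → 9500 Ω.
R2: green, blue, violet → 567; orange ×10^3 → 567000 Ω.
Series: 9500 + 567000 = 576500 Ω.

576500 Ω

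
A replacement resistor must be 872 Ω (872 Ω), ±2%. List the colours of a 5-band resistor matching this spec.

grey, violet, red, black, red

872 Ω = 872 × 10^0.
8 → grey
7 → violet
2 → red
Multiplier 10^0 → black.
±2% tolerance → red.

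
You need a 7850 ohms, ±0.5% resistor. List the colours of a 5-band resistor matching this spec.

violet, grey, green, brown, green

7850 Ω = 785 × 10^1.
7 → violet
8 → grey
5 → green
Multiplier 10^1 → brown.
±0.5% tolerance → green.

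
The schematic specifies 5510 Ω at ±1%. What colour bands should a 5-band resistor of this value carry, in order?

5510 Ω = 551 × 10^1.
5 → green
5 → green
1 → brown
Multiplier 10^1 → brown.
±1% tolerance → brown.

green, green, brown, brown, brown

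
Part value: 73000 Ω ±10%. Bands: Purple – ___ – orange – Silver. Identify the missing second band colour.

orange

73000 Ω = 73 × 10^3.
The second band gives digit 3 of the significand, and 3 is orange.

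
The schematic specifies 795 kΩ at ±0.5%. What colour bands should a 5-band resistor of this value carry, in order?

795000 Ω = 795 × 10^3.
7 → violet
9 → white
5 → green
Multiplier 10^3 → orange.
±0.5% tolerance → green.

violet, white, green, orange, green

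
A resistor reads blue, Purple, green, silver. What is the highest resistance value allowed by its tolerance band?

7370000 Ω

Blue → 6 (first significant figure)
Violet → 7 (second significant figure)
Green → ×10^5 multiplier
Silver → ±10% tolerance
67 × 100000 = 6700000 Ω
Highest = 6700000 × (1 + 10/100) = 7370000 Ω.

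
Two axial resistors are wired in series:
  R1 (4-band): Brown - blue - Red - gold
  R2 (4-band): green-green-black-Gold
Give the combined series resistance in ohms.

1655 Ω

R1: brown, blue → 16; red ×10^2 → 1600 Ω.
R2: green, green → 55; black ×1 → 55 Ω.
Series: 1600 + 55 = 1655 Ω.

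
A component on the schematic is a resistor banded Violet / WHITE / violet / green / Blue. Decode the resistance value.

Violet → 7 (first significant figure)
White → 9 (second significant figure)
Violet → 7 (third significant figure)
Green → ×10^5 multiplier
797 × 100000 = 79700000 Ω

79700000 Ω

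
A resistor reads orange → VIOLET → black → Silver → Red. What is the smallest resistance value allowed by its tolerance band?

3.626 Ω

Orange → 3 (first significant figure)
Violet → 7 (second significant figure)
Black → 0 (third significant figure)
Silver → ×0.01 multiplier
Red → ±2% tolerance
370 × 0.01 = 3.7 Ω
Smallest = 3.7 × (1 − 2/100) = 3.626 Ω.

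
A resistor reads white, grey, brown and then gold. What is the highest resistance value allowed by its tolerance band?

1029 Ω

White → 9 (first significant figure)
Grey → 8 (second significant figure)
Brown → ×10 multiplier
Gold → ±5% tolerance
98 × 10 = 980 Ω
Highest = 980 × (1 + 5/100) = 1029 Ω.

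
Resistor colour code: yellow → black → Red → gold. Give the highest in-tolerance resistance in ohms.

Yellow → 4 (first significant figure)
Black → 0 (second significant figure)
Red → ×10^2 multiplier
Gold → ±5% tolerance
40 × 100 = 4000 Ω
Highest = 4000 × (1 + 5/100) = 4200 Ω.

4200 Ω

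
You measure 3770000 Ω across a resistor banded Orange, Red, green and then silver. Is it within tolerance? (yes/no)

Orange → 3 (first significant figure)
Red → 2 (second significant figure)
Green → ×10^5 multiplier
Silver → ±10% tolerance
32 × 100000 = 3200000 Ω
Allowed range: 2880000 Ω to 3520000 Ω.
3770000 Ω lies outside that range.

no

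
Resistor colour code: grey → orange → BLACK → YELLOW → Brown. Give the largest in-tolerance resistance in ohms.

Grey → 8 (first significant figure)
Orange → 3 (second significant figure)
Black → 0 (third significant figure)
Yellow → ×10^4 multiplier
Brown → ±1% tolerance
830 × 10000 = 8300000 Ω
Largest = 8300000 × (1 + 1/100) = 8383000 Ω.

8383000 Ω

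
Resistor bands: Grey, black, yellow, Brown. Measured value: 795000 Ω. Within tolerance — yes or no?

yes

Grey → 8 (first significant figure)
Black → 0 (second significant figure)
Yellow → ×10^4 multiplier
Brown → ±1% tolerance
80 × 10000 = 800000 Ω
Allowed range: 792000 Ω to 808000 Ω.
795000 Ω lies inside that range.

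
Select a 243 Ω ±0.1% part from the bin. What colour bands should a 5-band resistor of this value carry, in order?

243 Ω = 243 × 10^0.
2 → red
4 → yellow
3 → orange
Multiplier 10^0 → black.
±0.1% tolerance → violet.

red, yellow, orange, black, violet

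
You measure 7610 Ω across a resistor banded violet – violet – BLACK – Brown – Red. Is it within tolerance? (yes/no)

yes

Violet → 7 (first significant figure)
Violet → 7 (second significant figure)
Black → 0 (third significant figure)
Brown → ×10 multiplier
Red → ±2% tolerance
770 × 10 = 7700 Ω
Allowed range: 7546 Ω to 7854 Ω.
7610 Ω lies inside that range.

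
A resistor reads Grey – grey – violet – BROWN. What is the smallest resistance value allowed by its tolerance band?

871200000 Ω

Grey → 8 (first significant figure)
Grey → 8 (second significant figure)
Violet → ×10^7 multiplier
Brown → ±1% tolerance
88 × 10000000 = 880000000 Ω
Smallest = 880000000 × (1 − 1/100) = 871200000 Ω.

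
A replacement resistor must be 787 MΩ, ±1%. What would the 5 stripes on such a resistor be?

787000000 Ω = 787 × 10^6.
7 → violet
8 → grey
7 → violet
Multiplier 10^6 → blue.
±1% tolerance → brown.

violet, grey, violet, blue, brown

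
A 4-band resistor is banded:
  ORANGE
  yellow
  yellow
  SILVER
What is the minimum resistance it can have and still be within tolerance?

Orange → 3 (first significant figure)
Yellow → 4 (second significant figure)
Yellow → ×10^4 multiplier
Silver → ±10% tolerance
34 × 10000 = 340000 Ω
Minimum = 340000 × (1 − 10/100) = 306000 Ω.

306000 Ω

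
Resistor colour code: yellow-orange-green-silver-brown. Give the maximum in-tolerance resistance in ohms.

Yellow → 4 (first significant figure)
Orange → 3 (second significant figure)
Green → 5 (third significant figure)
Silver → ×0.01 multiplier
Brown → ±1% tolerance
435 × 0.01 = 4.35 Ω
Maximum = 4.35 × (1 + 1/100) = 4.3935 Ω.

4.3935 Ω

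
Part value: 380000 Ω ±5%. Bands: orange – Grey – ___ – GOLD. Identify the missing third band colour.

yellow

380000 Ω = 38 × 10^4.
The third band is the multiplier, 10^4, which is yellow.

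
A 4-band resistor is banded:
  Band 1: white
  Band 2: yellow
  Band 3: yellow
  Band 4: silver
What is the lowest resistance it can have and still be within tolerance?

White → 9 (first significant figure)
Yellow → 4 (second significant figure)
Yellow → ×10^4 multiplier
Silver → ±10% tolerance
94 × 10000 = 940000 Ω
Lowest = 940000 × (1 − 10/100) = 846000 Ω.

846000 Ω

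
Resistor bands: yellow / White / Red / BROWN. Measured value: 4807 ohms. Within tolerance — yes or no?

Yellow → 4 (first significant figure)
White → 9 (second significant figure)
Red → ×10^2 multiplier
Brown → ±1% tolerance
49 × 100 = 4900 Ω
Allowed range: 4851 Ω to 4949 Ω.
4807 ohms lies outside that range.

no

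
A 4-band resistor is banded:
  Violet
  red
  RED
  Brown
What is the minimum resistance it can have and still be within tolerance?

Violet → 7 (first significant figure)
Red → 2 (second significant figure)
Red → ×10^2 multiplier
Brown → ±1% tolerance
72 × 100 = 7200 Ω
Minimum = 7200 × (1 − 1/100) = 7128 Ω.

7128 Ω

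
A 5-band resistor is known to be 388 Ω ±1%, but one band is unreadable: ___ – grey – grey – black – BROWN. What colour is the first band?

388 Ω = 388 × 10^0.
The first band gives digit 3 of the significand, and 3 is orange.

orange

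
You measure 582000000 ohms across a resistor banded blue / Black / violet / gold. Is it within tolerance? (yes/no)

yes

Blue → 6 (first significant figure)
Black → 0 (second significant figure)
Violet → ×10^7 multiplier
Gold → ±5% tolerance
60 × 10000000 = 600000000 Ω
Allowed range: 570000000 Ω to 630000000 Ω.
582000000 ohms lies inside that range.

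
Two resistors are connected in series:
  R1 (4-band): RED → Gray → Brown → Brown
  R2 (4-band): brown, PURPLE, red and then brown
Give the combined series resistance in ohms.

R1: red, grey → 28; brown ×10 → 280 Ω.
R2: brown, violet → 17; red ×10^2 → 1700 Ω.
Series: 280 + 1700 = 1980 Ω.

1980 Ω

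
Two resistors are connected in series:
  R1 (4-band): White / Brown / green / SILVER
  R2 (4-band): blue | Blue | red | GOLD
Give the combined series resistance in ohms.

9106600 Ω

R1: white, brown → 91; green ×10^5 → 9100000 Ω.
R2: blue, blue → 66; red ×10^2 → 6600 Ω.
Series: 9100000 + 6600 = 9106600 Ω.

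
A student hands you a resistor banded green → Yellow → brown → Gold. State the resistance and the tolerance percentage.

540 Ω ±5%

Green → 5 (first significant figure)
Yellow → 4 (second significant figure)
Brown → ×10 multiplier
Gold → ±5% tolerance
54 × 10 = 540 Ω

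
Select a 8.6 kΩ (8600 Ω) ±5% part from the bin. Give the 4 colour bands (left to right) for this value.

grey, blue, red, gold

8600 Ω = 86 × 10^2.
8 → grey
6 → blue
Multiplier 10^2 → red.
±5% tolerance → gold.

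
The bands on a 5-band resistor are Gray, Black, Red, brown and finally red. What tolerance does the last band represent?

±2%

The last band, red, is the tolerance band.
Red corresponds to ±2%.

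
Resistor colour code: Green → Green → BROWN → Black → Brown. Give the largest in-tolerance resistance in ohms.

Green → 5 (first significant figure)
Green → 5 (second significant figure)
Brown → 1 (third significant figure)
Black → ×1 multiplier
Brown → ±1% tolerance
551 × 1 = 551 Ω
Largest = 551 × (1 + 1/100) = 556.51 Ω.

556.51 Ω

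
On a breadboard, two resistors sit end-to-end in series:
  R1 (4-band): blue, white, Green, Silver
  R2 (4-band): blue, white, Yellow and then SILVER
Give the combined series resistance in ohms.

R1: blue, white → 69; green ×10^5 → 6900000 Ω.
R2: blue, white → 69; yellow ×10^4 → 690000 Ω.
Series: 6900000 + 690000 = 7590000 Ω.

7590000 Ω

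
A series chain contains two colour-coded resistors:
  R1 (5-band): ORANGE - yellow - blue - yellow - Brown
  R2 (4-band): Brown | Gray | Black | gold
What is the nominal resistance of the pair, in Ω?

R1: orange, yellow, blue → 346; yellow ×10^4 → 3460000 Ω.
R2: brown, grey → 18; black ×1 → 18 Ω.
Series: 3460000 + 18 = 3460018 Ω.

3460018 Ω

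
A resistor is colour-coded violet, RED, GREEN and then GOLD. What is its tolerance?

±5%

The last band, gold, is the tolerance band.
Gold corresponds to ±5%.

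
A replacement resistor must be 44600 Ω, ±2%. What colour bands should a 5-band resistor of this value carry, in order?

44600 Ω = 446 × 10^2.
4 → yellow
4 → yellow
6 → blue
Multiplier 10^2 → red.
±2% tolerance → red.

yellow, yellow, blue, red, red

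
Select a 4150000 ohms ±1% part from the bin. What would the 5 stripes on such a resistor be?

4150000 Ω = 415 × 10^4.
4 → yellow
1 → brown
5 → green
Multiplier 10^4 → yellow.
±1% tolerance → brown.

yellow, brown, green, yellow, brown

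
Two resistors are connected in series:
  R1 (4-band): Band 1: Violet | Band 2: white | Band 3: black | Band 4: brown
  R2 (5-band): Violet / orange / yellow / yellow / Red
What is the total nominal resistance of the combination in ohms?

R1: violet, white → 79; black ×1 → 79 Ω.
R2: violet, orange, yellow → 734; yellow ×10^4 → 7340000 Ω.
Series: 79 + 7340000 = 7340079 Ω.

7340079 Ω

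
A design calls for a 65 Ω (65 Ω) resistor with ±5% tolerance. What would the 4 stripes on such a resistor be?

65 Ω = 65 × 10^0.
6 → blue
5 → green
Multiplier 10^0 → black.
±5% tolerance → gold.

blue, green, black, gold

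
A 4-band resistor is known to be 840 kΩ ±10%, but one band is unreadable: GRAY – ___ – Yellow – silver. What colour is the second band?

840000 Ω = 84 × 10^4.
The second band gives digit 4 of the significand, and 4 is yellow.

yellow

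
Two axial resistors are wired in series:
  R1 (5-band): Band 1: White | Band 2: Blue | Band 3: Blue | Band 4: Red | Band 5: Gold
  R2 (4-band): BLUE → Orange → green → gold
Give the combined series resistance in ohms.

R1: white, blue, blue → 966; red ×10^2 → 96600 Ω.
R2: blue, orange → 63; green ×10^5 → 6300000 Ω.
Series: 96600 + 6300000 = 6396600 Ω.

6396600 Ω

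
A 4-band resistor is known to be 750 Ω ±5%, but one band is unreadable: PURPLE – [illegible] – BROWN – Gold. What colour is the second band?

750 Ω = 75 × 10^1.
The second band gives digit 5 of the significand, and 5 is green.

green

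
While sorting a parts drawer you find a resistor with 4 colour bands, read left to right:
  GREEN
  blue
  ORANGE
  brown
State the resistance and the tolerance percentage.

56000 Ω ±1%

Green → 5 (first significant figure)
Blue → 6 (second significant figure)
Orange → ×10^3 multiplier
Brown → ±1% tolerance
56 × 1000 = 56000 Ω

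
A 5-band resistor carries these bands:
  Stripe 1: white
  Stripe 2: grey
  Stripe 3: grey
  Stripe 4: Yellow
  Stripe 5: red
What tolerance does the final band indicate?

The last band, red, is the tolerance band.
Red corresponds to ±2%.

±2%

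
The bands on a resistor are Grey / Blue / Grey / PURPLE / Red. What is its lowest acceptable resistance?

Grey → 8 (first significant figure)
Blue → 6 (second significant figure)
Grey → 8 (third significant figure)
Violet → ×10^7 multiplier
Red → ±2% tolerance
868 × 10000000 = 8680000000 Ω
Lowest = 8680000000 × (1 − 2/100) = 8506400000 Ω.

8506400000 Ω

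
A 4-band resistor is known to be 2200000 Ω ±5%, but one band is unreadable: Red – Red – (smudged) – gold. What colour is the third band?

green

2200000 Ω = 22 × 10^5.
The third band is the multiplier, 10^5, which is green.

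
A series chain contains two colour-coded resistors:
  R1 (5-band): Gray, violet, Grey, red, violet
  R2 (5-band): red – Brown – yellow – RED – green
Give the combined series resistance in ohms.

R1: grey, violet, grey → 878; red ×10^2 → 87800 Ω.
R2: red, brown, yellow → 214; red ×10^2 → 21400 Ω.
Series: 87800 + 21400 = 109200 Ω.

109200 Ω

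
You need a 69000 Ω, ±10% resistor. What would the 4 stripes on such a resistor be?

blue, white, orange, silver

69000 Ω = 69 × 10^3.
6 → blue
9 → white
Multiplier 10^3 → orange.
±10% tolerance → silver.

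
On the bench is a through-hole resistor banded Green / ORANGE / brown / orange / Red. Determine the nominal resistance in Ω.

Green → 5 (first significant figure)
Orange → 3 (second significant figure)
Brown → 1 (third significant figure)
Orange → ×10^3 multiplier
531 × 1000 = 531000 Ω

531000 Ω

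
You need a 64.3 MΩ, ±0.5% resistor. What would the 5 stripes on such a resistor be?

blue, yellow, orange, green, green

64300000 Ω = 643 × 10^5.
6 → blue
4 → yellow
3 → orange
Multiplier 10^5 → green.
±0.5% tolerance → green.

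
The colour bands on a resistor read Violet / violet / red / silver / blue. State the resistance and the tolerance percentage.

7.72 Ω ±0.25%

Violet → 7 (first significant figure)
Violet → 7 (second significant figure)
Red → 2 (third significant figure)
Silver → ×0.01 multiplier
Blue → ±0.25% tolerance
772 × 0.01 = 7.72 Ω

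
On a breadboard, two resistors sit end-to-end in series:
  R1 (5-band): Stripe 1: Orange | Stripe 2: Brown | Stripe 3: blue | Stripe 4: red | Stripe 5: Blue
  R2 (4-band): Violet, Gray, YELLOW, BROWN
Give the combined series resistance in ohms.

R1: orange, brown, blue → 316; red ×10^2 → 31600 Ω.
R2: violet, grey → 78; yellow ×10^4 → 780000 Ω.
Series: 31600 + 780000 = 811600 Ω.

811600 Ω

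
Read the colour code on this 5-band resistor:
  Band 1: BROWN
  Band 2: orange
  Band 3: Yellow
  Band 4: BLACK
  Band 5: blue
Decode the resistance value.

134 Ω

Brown → 1 (first significant figure)
Orange → 3 (second significant figure)
Yellow → 4 (third significant figure)
Black → ×1 multiplier
134 × 1 = 134 Ω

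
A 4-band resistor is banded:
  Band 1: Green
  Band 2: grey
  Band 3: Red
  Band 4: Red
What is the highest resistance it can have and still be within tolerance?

Green → 5 (first significant figure)
Grey → 8 (second significant figure)
Red → ×10^2 multiplier
Red → ±2% tolerance
58 × 100 = 5800 Ω
Highest = 5800 × (1 + 2/100) = 5916 Ω.

5916 Ω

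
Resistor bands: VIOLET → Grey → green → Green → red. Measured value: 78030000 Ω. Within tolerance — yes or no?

Violet → 7 (first significant figure)
Grey → 8 (second significant figure)
Green → 5 (third significant figure)
Green → ×10^5 multiplier
Red → ±2% tolerance
785 × 100000 = 78500000 Ω
Allowed range: 76930000 Ω to 80070000 Ω.
78030000 Ω lies inside that range.

yes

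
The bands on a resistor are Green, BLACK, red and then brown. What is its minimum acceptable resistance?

4950 Ω

Green → 5 (first significant figure)
Black → 0 (second significant figure)
Red → ×10^2 multiplier
Brown → ±1% tolerance
50 × 100 = 5000 Ω
Minimum = 5000 × (1 − 1/100) = 4950 Ω.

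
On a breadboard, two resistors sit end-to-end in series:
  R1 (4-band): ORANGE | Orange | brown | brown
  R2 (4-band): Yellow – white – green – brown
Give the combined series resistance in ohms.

4900330 Ω

R1: orange, orange → 33; brown ×10 → 330 Ω.
R2: yellow, white → 49; green ×10^5 → 4900000 Ω.
Series: 330 + 4900000 = 4900330 Ω.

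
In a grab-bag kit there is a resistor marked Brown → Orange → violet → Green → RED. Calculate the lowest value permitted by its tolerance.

13426000 Ω

Brown → 1 (first significant figure)
Orange → 3 (second significant figure)
Violet → 7 (third significant figure)
Green → ×10^5 multiplier
Red → ±2% tolerance
137 × 100000 = 13700000 Ω
Lowest = 13700000 × (1 − 2/100) = 13426000 Ω.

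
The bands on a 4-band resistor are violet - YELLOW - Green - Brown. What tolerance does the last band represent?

±1%

The last band, brown, is the tolerance band.
Brown corresponds to ±1%.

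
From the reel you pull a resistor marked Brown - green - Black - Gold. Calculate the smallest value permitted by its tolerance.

14.25 Ω

Brown → 1 (first significant figure)
Green → 5 (second significant figure)
Black → ×1 multiplier
Gold → ±5% tolerance
15 × 1 = 15 Ω
Smallest = 15 × (1 − 5/100) = 14.25 Ω.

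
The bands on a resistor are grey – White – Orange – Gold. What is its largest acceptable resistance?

Grey → 8 (first significant figure)
White → 9 (second significant figure)
Orange → ×10^3 multiplier
Gold → ±5% tolerance
89 × 1000 = 89000 Ω
Largest = 89000 × (1 + 5/100) = 93450 Ω.

93450 Ω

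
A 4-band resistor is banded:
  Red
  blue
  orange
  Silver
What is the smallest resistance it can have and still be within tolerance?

23400 Ω

Red → 2 (first significant figure)
Blue → 6 (second significant figure)
Orange → ×10^3 multiplier
Silver → ±10% tolerance
26 × 1000 = 26000 Ω
Smallest = 26000 × (1 − 10/100) = 23400 Ω.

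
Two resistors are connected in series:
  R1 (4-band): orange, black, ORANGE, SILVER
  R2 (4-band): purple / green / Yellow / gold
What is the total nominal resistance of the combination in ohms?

R1: orange, black → 30; orange ×10^3 → 30000 Ω.
R2: violet, green → 75; yellow ×10^4 → 750000 Ω.
Series: 30000 + 750000 = 780000 Ω.

780000 Ω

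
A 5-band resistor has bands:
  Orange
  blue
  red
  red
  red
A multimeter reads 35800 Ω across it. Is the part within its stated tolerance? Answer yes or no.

yes

Orange → 3 (first significant figure)
Blue → 6 (second significant figure)
Red → 2 (third significant figure)
Red → ×10^2 multiplier
Red → ±2% tolerance
362 × 100 = 36200 Ω
Allowed range: 35476 Ω to 36924 Ω.
35800 Ω lies inside that range.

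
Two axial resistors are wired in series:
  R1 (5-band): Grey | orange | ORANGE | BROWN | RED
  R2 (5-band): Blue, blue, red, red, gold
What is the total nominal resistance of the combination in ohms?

74530 Ω

R1: grey, orange, orange → 833; brown ×10 → 8330 Ω.
R2: blue, blue, red → 662; red ×10^2 → 66200 Ω.
Series: 8330 + 66200 = 74530 Ω.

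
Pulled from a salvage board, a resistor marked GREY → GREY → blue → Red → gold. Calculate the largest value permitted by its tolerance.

93030 Ω

Grey → 8 (first significant figure)
Grey → 8 (second significant figure)
Blue → 6 (third significant figure)
Red → ×10^2 multiplier
Gold → ±5% tolerance
886 × 100 = 88600 Ω
Largest = 88600 × (1 + 5/100) = 93030 Ω.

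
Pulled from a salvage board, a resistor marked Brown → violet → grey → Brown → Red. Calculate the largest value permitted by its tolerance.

Brown → 1 (first significant figure)
Violet → 7 (second significant figure)
Grey → 8 (third significant figure)
Brown → ×10 multiplier
Red → ±2% tolerance
178 × 10 = 1780 Ω
Largest = 1780 × (1 + 2/100) = 1815.6 Ω.

1815.6 Ω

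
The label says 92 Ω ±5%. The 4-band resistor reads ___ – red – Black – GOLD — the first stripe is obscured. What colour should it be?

white

92 Ω = 92 × 10^0.
The first band gives digit 9 of the significand, and 9 is white.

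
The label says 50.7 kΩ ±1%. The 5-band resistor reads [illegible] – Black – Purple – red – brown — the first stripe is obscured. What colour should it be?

50700 Ω = 507 × 10^2.
The first band gives digit 5 of the significand, and 5 is green.

green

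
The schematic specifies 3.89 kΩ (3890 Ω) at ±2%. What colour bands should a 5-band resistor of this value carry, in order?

3890 Ω = 389 × 10^1.
3 → orange
8 → grey
9 → white
Multiplier 10^1 → brown.
±2% tolerance → red.

orange, grey, white, brown, red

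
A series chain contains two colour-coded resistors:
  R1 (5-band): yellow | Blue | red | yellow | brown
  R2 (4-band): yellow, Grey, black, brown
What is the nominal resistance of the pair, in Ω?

4620048 Ω

R1: yellow, blue, red → 462; yellow ×10^4 → 4620000 Ω.
R2: yellow, grey → 48; black ×1 → 48 Ω.
Series: 4620000 + 48 = 4620048 Ω.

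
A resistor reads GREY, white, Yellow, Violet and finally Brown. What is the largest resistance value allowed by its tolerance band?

Grey → 8 (first significant figure)
White → 9 (second significant figure)
Yellow → 4 (third significant figure)
Violet → ×10^7 multiplier
Brown → ±1% tolerance
894 × 10000000 = 8940000000 Ω
Largest = 8940000000 × (1 + 1/100) = 9029400000 Ω.

9029400000 Ω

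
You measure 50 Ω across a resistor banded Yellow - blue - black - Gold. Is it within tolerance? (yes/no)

Yellow → 4 (first significant figure)
Blue → 6 (second significant figure)
Black → ×1 multiplier
Gold → ±5% tolerance
46 × 1 = 46 Ω
Allowed range: 43.7 Ω to 48.3 Ω.
50 Ω lies outside that range.

no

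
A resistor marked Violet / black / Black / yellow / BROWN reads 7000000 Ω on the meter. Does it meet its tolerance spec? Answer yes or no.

yes

Violet → 7 (first significant figure)
Black → 0 (second significant figure)
Black → 0 (third significant figure)
Yellow → ×10^4 multiplier
Brown → ±1% tolerance
700 × 10000 = 7000000 Ω
Allowed range: 6930000 Ω to 7070000 Ω.
7000000 Ω lies inside that range.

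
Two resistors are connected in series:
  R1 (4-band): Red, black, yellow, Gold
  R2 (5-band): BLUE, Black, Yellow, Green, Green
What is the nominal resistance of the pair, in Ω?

60600000 Ω

R1: red, black → 20; yellow ×10^4 → 200000 Ω.
R2: blue, black, yellow → 604; green ×10^5 → 60400000 Ω.
Series: 200000 + 60400000 = 60600000 Ω.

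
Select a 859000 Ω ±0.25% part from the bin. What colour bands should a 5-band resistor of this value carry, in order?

859000 Ω = 859 × 10^3.
8 → grey
5 → green
9 → white
Multiplier 10^3 → orange.
±0.25% tolerance → blue.

grey, green, white, orange, blue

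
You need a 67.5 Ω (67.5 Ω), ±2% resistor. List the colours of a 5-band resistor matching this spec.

blue, violet, green, gold, red

67.5 Ω = 675 × 10^-1.
6 → blue
7 → violet
5 → green
Multiplier 10^-1 → gold.
±2% tolerance → red.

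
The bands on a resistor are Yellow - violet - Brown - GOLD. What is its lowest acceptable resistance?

Yellow → 4 (first significant figure)
Violet → 7 (second significant figure)
Brown → ×10 multiplier
Gold → ±5% tolerance
47 × 10 = 470 Ω
Lowest = 470 × (1 − 5/100) = 446.5 Ω.

446.5 Ω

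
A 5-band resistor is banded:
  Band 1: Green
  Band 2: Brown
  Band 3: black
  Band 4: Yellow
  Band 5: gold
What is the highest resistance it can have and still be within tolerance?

5355000 Ω

Green → 5 (first significant figure)
Brown → 1 (second significant figure)
Black → 0 (third significant figure)
Yellow → ×10^4 multiplier
Gold → ±5% tolerance
510 × 10000 = 5100000 Ω
Highest = 5100000 × (1 + 5/100) = 5355000 Ω.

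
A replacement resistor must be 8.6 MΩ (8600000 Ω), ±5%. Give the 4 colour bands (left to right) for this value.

grey, blue, green, gold

8600000 Ω = 86 × 10^5.
8 → grey
6 → blue
Multiplier 10^5 → green.
±5% tolerance → gold.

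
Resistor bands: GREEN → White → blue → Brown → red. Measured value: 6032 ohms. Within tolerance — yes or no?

Green → 5 (first significant figure)
White → 9 (second significant figure)
Blue → 6 (third significant figure)
Brown → ×10 multiplier
Red → ±2% tolerance
596 × 10 = 5960 Ω
Allowed range: 5840.8 Ω to 6079.2 Ω.
6032 ohms lies inside that range.

yes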